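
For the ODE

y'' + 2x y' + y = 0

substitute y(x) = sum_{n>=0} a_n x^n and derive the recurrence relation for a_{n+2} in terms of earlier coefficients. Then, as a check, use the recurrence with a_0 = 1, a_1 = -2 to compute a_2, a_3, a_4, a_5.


Substitute y = sum_n a_n x^n.
y''(x) has coefficient (n+2)(n+1) a_{n+2} at x^n;
2 x y'(x) has coefficient 2 n a_n at x^n (shift);
y(x) has coefficient 1 a_n at x^n.
Matching x^n: (n+2)(n+1) a_{n+2} + (2n + 1) a_n = 0.
Thus a_{n+2} = (-2n - 1) / ((n+1)(n+2)) * a_n.

Check with a_0 = 1, a_1 = -2 (apply the recurrence for n = 0, 1, 2, 3): a_0 = 1, a_1 = -2, a_2 = -1/2, a_3 = 1, a_4 = 5/24, a_5 = -7/20.

a_(n+2) = (-2n - 1) / ((n+1)(n+2)) * a_n; check: a_0 = 1, a_1 = -2, a_2 = -1/2, a_3 = 1, a_4 = 5/24, a_5 = -7/20


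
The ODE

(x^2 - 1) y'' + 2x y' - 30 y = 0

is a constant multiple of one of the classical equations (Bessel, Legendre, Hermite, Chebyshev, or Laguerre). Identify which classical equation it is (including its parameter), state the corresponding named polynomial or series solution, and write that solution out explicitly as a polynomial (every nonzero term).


All three coefficients share the factor -1; dividing through by -1 gives  (1 - x^2) y'' - 2x y' + 30 y = 0.
This matches the Legendre equation (1 - x^2) y'' - 2x y' + n(n+1) y = 0 (note the -2x y' term) with n(n+1) = 30, so n = 5; the polynomial solution is P_5(x).
With y = sum_k a_k x^k, matching x^k gives (k+2)(k+1) a_{k+2} = [k(k+1) - n(n+1)] a_k = (k - 5)(k + 6) a_k. The right side vanishes at k = 5, so the series with the parity of 5 terminates at degree 5.
Standard normalization (P_n(1) = 1): leading coefficient (2n)!/(2^n (n!)^2) = 3628800/(32*14400) = 63/8, so a_5 = 63/8. Work downward with a_k = (k+1)(k+2) a_{k+2} / ((k - 5)(k + 6)):
  a_3 = (4)(5)(63/8) / ((3 - 5)(3 + 6)) = (315/2)/(-18) = -35/4
  a_1 = (2)(3)(-35/4) / ((1 - 5)(1 + 6)) = (-105/2)/(-28) = 15/8
Hence P_5(x) = 63 x^5/8 - 35 x^3/4 + 15 x/8.

P_5(x); series = 63 x^5/8 - 35 x^3/4 + 15 x/8


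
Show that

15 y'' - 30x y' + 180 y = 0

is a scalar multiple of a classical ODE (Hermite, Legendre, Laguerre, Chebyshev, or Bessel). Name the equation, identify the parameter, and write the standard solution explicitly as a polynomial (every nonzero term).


All three coefficients share the factor 15; dividing through by 15 gives  y'' - 2x y' + 12 y = 0.
This matches the Hermite equation y'' - 2x y' + 2n y = 0 with 2n = 12, so n = 6; the polynomial solution is H_6(x).
With y = sum_k a_k x^k, matching x^k gives (k+2)(k+1) a_{k+2} = 2(k - n) a_k = 2(k - 6) a_k. The right side vanishes at k = 6, so the series with the parity of 6 terminates at degree 6.
Standard normalization: leading coefficient of H_n is 2^n, so a_6 = 2^6 = 64. Work downward with a_k = (k+1)(k+2) a_{k+2} / (2(k - n)):
  a_4 = (5)(6)(64) / (2(4 - 6)) = 1920/(-4) = -480
  a_2 = (3)(4)(-480) / (2(2 - 6)) = -5760/(-8) = 720
  a_0 = (1)(2)(720) / (2(0 - 6)) = 1440/(-12) = -120
Hence H_6(x) = 64 x^6 - 480 x^4 + 720 x^2 - 120.

H_6(x); series = 64 x^6 - 480 x^4 + 720 x^2 - 120


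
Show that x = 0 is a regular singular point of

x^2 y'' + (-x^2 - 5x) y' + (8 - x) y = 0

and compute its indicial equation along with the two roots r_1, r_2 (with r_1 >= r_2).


Divide by x^2 to reach normal form y'' + P_1(x) y' + P_2(x) y = 0 with P_1(x) = -1 - 5/x and P_2(x) = -1/x + 8/x^2.
x = 0 is a singular point because the y'-coefficient -1 - 5/x has a pole at x = 0 and the y-coefficient -1/x + 8/x^2 has a pole at x = 0.
It is a regular singular point because x P_1(x) = p(x) = -x - 5 and x^2 P_2(x) = q(x) = 8 - x are polynomials, hence analytic at x = 0.
p(0) = -5,  q(0) = 8.
Indicial equation: r(r-1) + p(0) r + q(0) = 0, i.e. r^2 + (p(0) - 1) r + q(0) = 0, i.e. r^2 - 6 r + 8 = 0.
Discriminant: (-6)^2 - 4(8) = 4, so r = (6 ± 2)/2.
Solving: r_1 = 4, r_2 = 2.

indicial: r^2 - 6 r + 8 = 0; roots r_1 = 4, r_2 = 2


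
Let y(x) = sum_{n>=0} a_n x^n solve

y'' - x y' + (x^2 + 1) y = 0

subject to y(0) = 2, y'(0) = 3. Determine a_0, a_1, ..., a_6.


Ansatz: y(x) = sum_{n>=0} a_n x^n, so y'(x) = sum_{n>=1} n a_n x^(n-1) and y''(x) = sum_{n>=2} n(n-1) a_n x^(n-2).
Substitute into P(x) y'' + Q(x) y' + R(x) y = 0 with P(x) = 1, Q(x) = -x, R(x) = x^2 + 1, and match powers of x.
Initial conditions: a_0 = 2, a_1 = 3.
Setting the coefficient of each power of x to zero and solving order by order (substituting the coefficients already found):
  x^0: 2 a_2 + a_0 = 0  ->  2 a_2 = -a_0 = -2  ->  a_2 = -1
  x^1: 6 a_3 = 0  ->  a_3 = 0
  x^2: 12 a_4 - a_2 + a_0 = 0  ->  12 a_4 = a_2 - a_0 = -3  ->  a_4 = -1/4
  x^3: 20 a_5 - 2 a_3 + a_1 = 0  ->  20 a_5 = 2 a_3 - a_1 = -3  ->  a_5 = -3/20
  x^4: 30 a_6 - 3 a_4 + a_2 = 0  ->  30 a_6 = 3 a_4 - a_2 = 1/4  ->  a_6 = 1/120
Truncated series: y(x) = 2 + 3 x - x^2 - (1/4) x^4 - (3/20) x^5 + (1/120) x^6 + O(x^7).

a_0 = 2; a_1 = 3; a_2 = -1; a_3 = 0; a_4 = -1/4; a_5 = -3/20; a_6 = 1/120


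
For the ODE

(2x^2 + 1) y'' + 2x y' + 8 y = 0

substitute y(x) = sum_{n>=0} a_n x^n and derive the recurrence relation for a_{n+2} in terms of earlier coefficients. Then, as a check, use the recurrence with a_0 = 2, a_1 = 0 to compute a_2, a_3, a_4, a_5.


Substitute y = sum_n a_n x^n.
(1 + 2 x^2) y'' contributes (n+2)(n+1) a_{n+2} + 2 n(n-1) a_n at x^n.
2 x y'(x) contributes 2 n a_n at x^n.
8 y(x) contributes 8 a_n at x^n.
Matching x^n: (n+2)(n+1) a_{n+2} + (2 n(n-1) + 2 n + 8) a_n = 0.
Thus a_{n+2} = (-2 n(n-1) - 2 n - 8) / ((n+1)(n+2)) * a_n.

Check with a_0 = 2, a_1 = 0 (apply the recurrence for n = 0, 1, 2, 3): a_0 = 2, a_1 = 0, a_2 = -8, a_3 = 0, a_4 = 32/3, a_5 = 0.

a_(n+2) = (-2 n(n-1) - 2 n - 8) / ((n+1)(n+2)) * a_n; check: a_0 = 2, a_1 = 0, a_2 = -8, a_3 = 0, a_4 = 32/3, a_5 = 0


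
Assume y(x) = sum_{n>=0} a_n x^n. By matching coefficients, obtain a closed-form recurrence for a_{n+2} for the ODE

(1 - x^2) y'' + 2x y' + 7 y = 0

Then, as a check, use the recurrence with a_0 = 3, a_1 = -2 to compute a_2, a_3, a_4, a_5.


Substitute y = sum_n a_n x^n.
(1 - 1 x^2) y'' contributes (n+2)(n+1) a_{n+2} - n(n-1) a_n at x^n.
2 x y'(x) contributes 2 n a_n at x^n.
7 y(x) contributes 7 a_n at x^n.
Matching x^n: (n+2)(n+1) a_{n+2} + (-n(n-1) + 2 n + 7) a_n = 0.
Thus a_{n+2} = (n(n-1) - 2 n - 7) / ((n+1)(n+2)) * a_n.

Check with a_0 = 3, a_1 = -2 (apply the recurrence for n = 0, 1, 2, 3): a_0 = 3, a_1 = -2, a_2 = -21/2, a_3 = 3, a_4 = 63/8, a_5 = -21/20.

a_(n+2) = (n(n-1) - 2 n - 7) / ((n+1)(n+2)) * a_n; check: a_0 = 3, a_1 = -2, a_2 = -21/2, a_3 = 3, a_4 = 63/8, a_5 = -21/20


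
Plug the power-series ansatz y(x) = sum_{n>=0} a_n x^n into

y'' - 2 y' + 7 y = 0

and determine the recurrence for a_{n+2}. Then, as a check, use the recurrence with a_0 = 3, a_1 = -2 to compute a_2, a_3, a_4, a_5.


Substitute y = sum_n a_n x^n.
y''(x) has coefficient (n+2)(n+1) a_{n+2} at x^n;
-2 y'(x) has coefficient -2 (n+1) a_{n+1} at x^n;
7 y(x) has coefficient 7 a_n at x^n.
Matching x^n: (n+2)(n+1) a_{n+2} - 2 (n+1) a_{n+1} + 7 a_n = 0.
Thus a_{n+2} = [2 (n+1) a_{n+1} - 7 a_n] / ((n+1)(n+2)).

Check with a_0 = 3, a_1 = -2 (apply the recurrence for n = 0, 1, 2, 3): a_0 = 3, a_1 = -2, a_2 = -25/2, a_3 = -6, a_4 = 103/24, a_5 = 229/60.

a_(n+2) = [2 (n+1) a_(n+1) - 7 a_n] / ((n+1)(n+2)); check: a_0 = 3, a_1 = -2, a_2 = -25/2, a_3 = -6, a_4 = 103/24, a_5 = 229/60


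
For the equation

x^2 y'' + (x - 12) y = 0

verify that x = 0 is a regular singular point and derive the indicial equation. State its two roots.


Divide by x^2 to reach normal form y'' + P_1(x) y' + P_2(x) y = 0 with P_1(x) = 0 and P_2(x) = 1/x - 12/x^2.
x = 0 is a singular point because the y-coefficient 1/x - 12/x^2 has a pole at x = 0.
It is a regular singular point because x P_1(x) = p(x) = 0 and x^2 P_2(x) = q(x) = x - 12 are polynomials, hence analytic at x = 0.
p(0) = 0,  q(0) = -12.
Indicial equation: r(r-1) + p(0) r + q(0) = 0, i.e. r^2 + (p(0) - 1) r + q(0) = 0, i.e. r^2 - 1 r - 12 = 0.
Discriminant: (-1)^2 - 4(-12) = 49, so r = (1 ± 7)/2.
Solving: r_1 = 4, r_2 = -3.

indicial: r^2 - 1 r - 12 = 0; roots r_1 = 4, r_2 = -3


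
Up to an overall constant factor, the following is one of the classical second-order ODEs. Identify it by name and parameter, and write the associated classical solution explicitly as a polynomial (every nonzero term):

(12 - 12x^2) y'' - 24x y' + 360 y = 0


All three coefficients share the factor 12; dividing through by 12 gives  (1 - x^2) y'' - 2x y' + 30 y = 0.
This matches the Legendre equation (1 - x^2) y'' - 2x y' + n(n+1) y = 0 (note the -2x y' term) with n(n+1) = 30, so n = 5; the polynomial solution is P_5(x).
With y = sum_k a_k x^k, matching x^k gives (k+2)(k+1) a_{k+2} = [k(k+1) - n(n+1)] a_k = (k - 5)(k + 6) a_k. The right side vanishes at k = 5, so the series with the parity of 5 terminates at degree 5.
Standard normalization (P_n(1) = 1): leading coefficient (2n)!/(2^n (n!)^2) = 3628800/(32*14400) = 63/8, so a_5 = 63/8. Work downward with a_k = (k+1)(k+2) a_{k+2} / ((k - 5)(k + 6)):
  a_3 = (4)(5)(63/8) / ((3 - 5)(3 + 6)) = (315/2)/(-18) = -35/4
  a_1 = (2)(3)(-35/4) / ((1 - 5)(1 + 6)) = (-105/2)/(-28) = 15/8
Hence P_5(x) = 63 x^5/8 - 35 x^3/4 + 15 x/8.

P_5(x); series = 63 x^5/8 - 35 x^3/4 + 15 x/8


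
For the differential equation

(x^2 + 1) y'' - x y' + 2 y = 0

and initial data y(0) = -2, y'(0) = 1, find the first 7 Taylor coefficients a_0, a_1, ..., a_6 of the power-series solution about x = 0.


Ansatz: y(x) = sum_{n>=0} a_n x^n, so y'(x) = sum_{n>=1} n a_n x^(n-1) and y''(x) = sum_{n>=2} n(n-1) a_n x^(n-2).
Substitute into P(x) y'' + Q(x) y' + R(x) y = 0 with P(x) = x^2 + 1, Q(x) = -x, R(x) = 2, and match powers of x.
Initial conditions: a_0 = -2, a_1 = 1.
Setting the coefficient of each power of x to zero and solving order by order (substituting the coefficients already found):
  x^0: 2 a_2 + 2 a_0 = 0  ->  2 a_2 = -2 a_0 = 4  ->  a_2 = 2
  x^1: 6 a_3 + a_1 = 0  ->  6 a_3 = -a_1 = -1  ->  a_3 = -1/6
  x^2: 12 a_4 + 2 a_2 = 0  ->  12 a_4 = -2 a_2 = -4  ->  a_4 = -1/3
  x^3: 20 a_5 + 5 a_3 = 0  ->  20 a_5 = -5 a_3 = 5/6  ->  a_5 = 1/24
  x^4: 30 a_6 + 10 a_4 = 0  ->  30 a_6 = -10 a_4 = 10/3  ->  a_6 = 1/9
Truncated series: y(x) = -2 + x + 2 x^2 - (1/6) x^3 - (1/3) x^4 + (1/24) x^5 + (1/9) x^6 + O(x^7).

a_0 = -2; a_1 = 1; a_2 = 2; a_3 = -1/6; a_4 = -1/3; a_5 = 1/24; a_6 = 1/9


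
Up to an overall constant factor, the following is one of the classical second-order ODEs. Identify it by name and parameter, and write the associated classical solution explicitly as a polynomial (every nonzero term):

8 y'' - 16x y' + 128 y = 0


All three coefficients share the factor 8; dividing through by 8 gives  y'' - 2x y' + 16 y = 0.
This matches the Hermite equation y'' - 2x y' + 2n y = 0 with 2n = 16, so n = 8; the polynomial solution is H_8(x).
With y = sum_k a_k x^k, matching x^k gives (k+2)(k+1) a_{k+2} = 2(k - n) a_k = 2(k - 8) a_k. The right side vanishes at k = 8, so the series with the parity of 8 terminates at degree 8.
Standard normalization: leading coefficient of H_n is 2^n, so a_8 = 2^8 = 256. Work downward with a_k = (k+1)(k+2) a_{k+2} / (2(k - n)):
  a_6 = (7)(8)(256) / (2(6 - 8)) = 14336/(-4) = -3584
  a_4 = (5)(6)(-3584) / (2(4 - 8)) = -107520/(-8) = 13440
  a_2 = (3)(4)(13440) / (2(2 - 8)) = 161280/(-12) = -13440
  a_0 = (1)(2)(-13440) / (2(0 - 8)) = -26880/(-16) = 1680
Hence H_8(x) = 256 x^8 - 3584 x^6 + 13440 x^4 - 13440 x^2 + 1680.

H_8(x); series = 256 x^8 - 3584 x^6 + 13440 x^4 - 13440 x^2 + 1680


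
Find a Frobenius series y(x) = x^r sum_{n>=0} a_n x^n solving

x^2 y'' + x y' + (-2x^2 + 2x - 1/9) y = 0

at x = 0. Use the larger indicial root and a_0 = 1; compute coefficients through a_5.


Write in Frobenius form y'' + (p(x)/x) y' + (q(x)/x^2) y = 0:
  p(x) = 1,  q(x) = -2x^2 + 2x - 1/9.
Indicial equation: r(r-1) + (1) r + (-1/9) = 0 -> roots r_1 = 1/3, r_2 = -1/3.
Take r = r_1 = 1/3. Let y(x) = x^r sum_{n>=0} a_n x^n with a_0 = 1.
Substitute y = x^r sum a_n x^n and match x^{r+n}. The recurrence is
  D(n) a_n + 2 a_{n-1} - 2 a_{n-2} = 0,  where D(n) = (r+n)(r+n-1) + (1)(r+n) + (-1/9).
  a_n = [-2 a_{n-1} + 2 a_{n-2}] / D(n).
Since the indicial polynomial factors as (r - r_1)(r - r_2), D(n) = (r_1 + n - r_1)(r_1 + n - r_2) = n(n + 2/3).
Evaluating step by step (a_0 = 1):
  n = 1: D(1) = 1(1 + 2/3) = 5/3; numerator = -2(1) = -2; a_1 = (-2)/(5/3) = -6/5
  n = 2: D(2) = 2(2 + 2/3) = 16/3; numerator = -2(-6/5) + 2(1) = 22/5; a_2 = (22/5)/(16/3) = 33/40
  n = 3: D(3) = 3(3 + 2/3) = 11; numerator = -2(33/40) + 2(-6/5) = -81/20; a_3 = (-81/20)/(11) = -81/220
  n = 4: D(4) = 4(4 + 2/3) = 56/3; numerator = -2(-81/220) + 2(33/40) = 105/44; a_4 = (105/44)/(56/3) = 45/352
  n = 5: D(5) = 5(5 + 2/3) = 85/3; numerator = -2(45/352) + 2(-81/220) = -873/880; a_5 = (-873/880)/(85/3) = -2619/74800

r = 1/3; a_0 = 1; a_1 = -6/5; a_2 = 33/40; a_3 = -81/220; a_4 = 45/352; a_5 = -2619/74800


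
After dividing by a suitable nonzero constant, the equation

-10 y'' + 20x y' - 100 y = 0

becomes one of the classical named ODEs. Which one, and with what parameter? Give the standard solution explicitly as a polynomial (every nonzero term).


All three coefficients share the factor -10; dividing through by -10 gives  y'' - 2x y' + 10 y = 0.
This matches the Hermite equation y'' - 2x y' + 2n y = 0 with 2n = 10, so n = 5; the polynomial solution is H_5(x).
With y = sum_k a_k x^k, matching x^k gives (k+2)(k+1) a_{k+2} = 2(k - n) a_k = 2(k - 5) a_k. The right side vanishes at k = 5, so the series with the parity of 5 terminates at degree 5.
Standard normalization: leading coefficient of H_n is 2^n, so a_5 = 2^5 = 32. Work downward with a_k = (k+1)(k+2) a_{k+2} / (2(k - n)):
  a_3 = (4)(5)(32) / (2(3 - 5)) = 640/(-4) = -160
  a_1 = (2)(3)(-160) / (2(1 - 5)) = -960/(-8) = 120
Hence H_5(x) = 32 x^5 - 160 x^3 + 120 x.

H_5(x); series = 32 x^5 - 160 x^3 + 120 x


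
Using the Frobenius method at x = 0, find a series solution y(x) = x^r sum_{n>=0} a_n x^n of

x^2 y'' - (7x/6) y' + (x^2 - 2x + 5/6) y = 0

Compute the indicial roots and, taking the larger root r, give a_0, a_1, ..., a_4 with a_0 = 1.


Write in Frobenius form y'' + (p(x)/x) y' + (q(x)/x^2) y = 0:
  p(x) = -7/6,  q(x) = x^2 - 2x + 5/6.
Indicial equation: r(r-1) + (-7/6) r + (5/6) = 0 -> roots r_1 = 5/3, r_2 = 1/2.
Take r = r_1 = 5/3. Let y(x) = x^r sum_{n>=0} a_n x^n with a_0 = 1.
Substitute y = x^r sum a_n x^n and match x^{r+n}. The recurrence is
  D(n) a_n - 2 a_{n-1} + 1 a_{n-2} = 0,  where D(n) = (r+n)(r+n-1) + (-7/6)(r+n) + (5/6).
  a_n = [2 a_{n-1} - 1 a_{n-2}] / D(n).
Since the indicial polynomial factors as (r - r_1)(r - r_2), D(n) = (r_1 + n - r_1)(r_1 + n - r_2) = n(n + 7/6).
Evaluating step by step (a_0 = 1):
  n = 1: D(1) = 1(1 + 7/6) = 13/6; numerator = 2(1) = 2; a_1 = (2)/(13/6) = 12/13
  n = 2: D(2) = 2(2 + 7/6) = 19/3; numerator = 2(12/13) - 1(1) = 11/13; a_2 = (11/13)/(19/3) = 33/247
  n = 3: D(3) = 3(3 + 7/6) = 25/2; numerator = 2(33/247) - 1(12/13) = -162/247; a_3 = (-162/247)/(25/2) = -324/6175
  n = 4: D(4) = 4(4 + 7/6) = 62/3; numerator = 2(-324/6175) - 1(33/247) = -1473/6175; a_4 = (-1473/6175)/(62/3) = -4419/382850

r = 5/3; a_0 = 1; a_1 = 12/13; a_2 = 33/247; a_3 = -324/6175; a_4 = -4419/382850


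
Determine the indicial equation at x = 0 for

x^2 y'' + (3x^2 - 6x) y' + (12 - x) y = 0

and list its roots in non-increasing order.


Divide by x^2 to reach normal form y'' + P_1(x) y' + P_2(x) y = 0 with P_1(x) = 3 - 6/x and P_2(x) = -1/x + 12/x^2.
x = 0 is a singular point because the y'-coefficient 3 - 6/x has a pole at x = 0 and the y-coefficient -1/x + 12/x^2 has a pole at x = 0.
It is a regular singular point because x P_1(x) = p(x) = 3x - 6 and x^2 P_2(x) = q(x) = 12 - x are polynomials, hence analytic at x = 0.
p(0) = -6,  q(0) = 12.
Indicial equation: r(r-1) + p(0) r + q(0) = 0, i.e. r^2 + (p(0) - 1) r + q(0) = 0, i.e. r^2 - 7 r + 12 = 0.
Discriminant: (-7)^2 - 4(12) = 1, so r = (7 ± 1)/2.
Solving: r_1 = 4, r_2 = 3.

indicial: r^2 - 7 r + 12 = 0; roots r_1 = 4, r_2 = 3


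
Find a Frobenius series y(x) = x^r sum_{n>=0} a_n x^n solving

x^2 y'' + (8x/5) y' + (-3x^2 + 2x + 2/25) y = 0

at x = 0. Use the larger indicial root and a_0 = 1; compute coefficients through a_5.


Write in Frobenius form y'' + (p(x)/x) y' + (q(x)/x^2) y = 0:
  p(x) = 8/5,  q(x) = -3x^2 + 2x + 2/25.
Indicial equation: r(r-1) + (8/5) r + (2/25) = 0 -> roots r_1 = -1/5, r_2 = -2/5.
Take r = r_1 = -1/5. Let y(x) = x^r sum_{n>=0} a_n x^n with a_0 = 1.
Substitute y = x^r sum a_n x^n and match x^{r+n}. The recurrence is
  D(n) a_n + 2 a_{n-1} - 3 a_{n-2} = 0,  where D(n) = (r+n)(r+n-1) + (8/5)(r+n) + (2/25).
  a_n = [-2 a_{n-1} + 3 a_{n-2}] / D(n).
Since the indicial polynomial factors as (r - r_1)(r - r_2), D(n) = (r_1 + n - r_1)(r_1 + n - r_2) = n(n + 1/5).
Evaluating step by step (a_0 = 1):
  n = 1: D(1) = 1(1 + 1/5) = 6/5; numerator = -2(1) = -2; a_1 = (-2)/(6/5) = -5/3
  n = 2: D(2) = 2(2 + 1/5) = 22/5; numerator = -2(-5/3) + 3(1) = 19/3; a_2 = (19/3)/(22/5) = 95/66
  n = 3: D(3) = 3(3 + 1/5) = 48/5; numerator = -2(95/66) + 3(-5/3) = -260/33; a_3 = (-260/33)/(48/5) = -325/396
  n = 4: D(4) = 4(4 + 1/5) = 84/5; numerator = -2(-325/396) + 3(95/66) = 590/99; a_4 = (590/99)/(84/5) = 1475/4158
  n = 5: D(5) = 5(5 + 1/5) = 26; numerator = -2(1475/4158) + 3(-325/396) = -26375/8316; a_5 = (-26375/8316)/(26) = -26375/216216

r = -1/5; a_0 = 1; a_1 = -5/3; a_2 = 95/66; a_3 = -325/396; a_4 = 1475/4158; a_5 = -26375/216216


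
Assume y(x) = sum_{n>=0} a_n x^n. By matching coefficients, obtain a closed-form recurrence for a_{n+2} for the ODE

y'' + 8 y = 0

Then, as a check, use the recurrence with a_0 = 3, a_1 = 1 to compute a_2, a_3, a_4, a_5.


Substitute y = sum_n a_n x^n into y'' + (const) y = 0.
y''(x) = sum_{n>=0} (n+2)(n+1) a_{n+2} x^n.
The ODE becomes sum_n [(n+2)(n+1) a_{n+2} + 8 a_n] x^n = 0.
Setting each coefficient to zero gives the recurrence:
  (n+2)(n+1) a_{n+2} + 8 a_n = 0,
  a_{n+2} = -8 / ((n+1)(n+2)) a_n.

Check with a_0 = 3, a_1 = 1 (apply the recurrence for n = 0, 1, 2, 3): a_0 = 3, a_1 = 1, a_2 = -12, a_3 = -4/3, a_4 = 8, a_5 = 8/15.

a_{n+2} = -8/((n+1)(n+2)) * a_n; check: a_0 = 3, a_1 = 1, a_2 = -12, a_3 = -4/3, a_4 = 8, a_5 = 8/15


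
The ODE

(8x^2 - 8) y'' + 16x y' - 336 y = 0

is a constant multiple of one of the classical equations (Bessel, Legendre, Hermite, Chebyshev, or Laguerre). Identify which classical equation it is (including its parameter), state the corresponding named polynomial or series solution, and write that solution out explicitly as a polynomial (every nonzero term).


All three coefficients share the factor -8; dividing through by -8 gives  (1 - x^2) y'' - 2x y' + 42 y = 0.
This matches the Legendre equation (1 - x^2) y'' - 2x y' + n(n+1) y = 0 (note the -2x y' term) with n(n+1) = 42, so n = 6; the polynomial solution is P_6(x).
With y = sum_k a_k x^k, matching x^k gives (k+2)(k+1) a_{k+2} = [k(k+1) - n(n+1)] a_k = (k - 6)(k + 7) a_k. The right side vanishes at k = 6, so the series with the parity of 6 terminates at degree 6.
Standard normalization (P_n(1) = 1): leading coefficient (2n)!/(2^n (n!)^2) = 479001600/(64*518400) = 231/16, so a_6 = 231/16. Work downward with a_k = (k+1)(k+2) a_{k+2} / ((k - 6)(k + 7)):
  a_4 = (5)(6)(231/16) / ((4 - 6)(4 + 7)) = (3465/8)/(-22) = -315/16
  a_2 = (3)(4)(-315/16) / ((2 - 6)(2 + 7)) = (-945/4)/(-36) = 105/16
  a_0 = (1)(2)(105/16) / ((0 - 6)(0 + 7)) = (105/8)/(-42) = -5/16
Hence P_6(x) = 231 x^6/16 - 315 x^4/16 + 105 x^2/16 - 5/16.

P_6(x); series = 231 x^6/16 - 315 x^4/16 + 105 x^2/16 - 5/16


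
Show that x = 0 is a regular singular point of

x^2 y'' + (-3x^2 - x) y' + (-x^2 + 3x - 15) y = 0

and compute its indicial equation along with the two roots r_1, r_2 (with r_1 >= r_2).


Divide by x^2 to reach normal form y'' + P_1(x) y' + P_2(x) y = 0 with P_1(x) = -3 - 1/x and P_2(x) = -1 + 3/x - 15/x^2.
x = 0 is a singular point because the y'-coefficient -3 - 1/x has a pole at x = 0 and the y-coefficient -1 + 3/x - 15/x^2 has a pole at x = 0.
It is a regular singular point because x P_1(x) = p(x) = -3x - 1 and x^2 P_2(x) = q(x) = -x^2 + 3x - 15 are polynomials, hence analytic at x = 0.
p(0) = -1,  q(0) = -15.
Indicial equation: r(r-1) + p(0) r + q(0) = 0, i.e. r^2 + (p(0) - 1) r + q(0) = 0, i.e. r^2 - 2 r - 15 = 0.
Discriminant: (-2)^2 - 4(-15) = 64, so r = (2 ± 8)/2.
Solving: r_1 = 5, r_2 = -3.

indicial: r^2 - 2 r - 15 = 0; roots r_1 = 5, r_2 = -3


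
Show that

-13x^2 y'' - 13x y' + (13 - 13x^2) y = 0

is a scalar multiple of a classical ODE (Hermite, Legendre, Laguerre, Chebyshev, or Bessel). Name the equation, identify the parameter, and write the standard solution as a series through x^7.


All three coefficients share the factor -13; dividing through by -13 gives  x^2 y'' + x y' + (x^2 - 1) y = 0.
This matches the Bessel equation x^2 y'' + x y' + (x^2 - nu^2) y = 0 with nu^2 = 1, so nu = 1; the solution bounded at x = 0 is J_1(x).
Frobenius at x = 0: indicial roots ±nu; for r = nu the recurrence k(k + 2nu) c_k = -c_{k-2} gives the standard series J_nu(x) = sum_{k>=0} (-1)^k / (k! (k+nu)!) (x/2)^(2k+nu). Evaluate the first 4 terms:
  k = 0: (-1)^0 / (0! * 1! * 2^1) x^1 = 1/(1*1*2) x^1 = (1/2) x^1
  k = 1: (-1)^1 / (1! * 2! * 2^3) x^3 = -1/(1*2*8) x^3 = (-1/16) x^3
  k = 2: (-1)^2 / (2! * 3! * 2^5) x^5 = 1/(2*6*32) x^5 = (1/384) x^5
  k = 3: (-1)^3 / (3! * 4! * 2^7) x^7 = -1/(6*24*128) x^7 = (-1/18432) x^7
Hence J_1(x) = -x^7/18432 + x^5/384 - x^3/16 + x/2 + ....

J_1(x); series = -x^7/18432 + x^5/384 - x^3/16 + x/2


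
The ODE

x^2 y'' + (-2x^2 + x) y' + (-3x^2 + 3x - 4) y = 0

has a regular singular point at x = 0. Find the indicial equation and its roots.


Divide by x^2 to reach normal form y'' + P_1(x) y' + P_2(x) y = 0 with P_1(x) = -2 + 1/x and P_2(x) = -3 + 3/x - 4/x^2.
x = 0 is a singular point because the y'-coefficient -2 + 1/x has a pole at x = 0 and the y-coefficient -3 + 3/x - 4/x^2 has a pole at x = 0.
It is a regular singular point because x P_1(x) = p(x) = 1 - 2x and x^2 P_2(x) = q(x) = -3x^2 + 3x - 4 are polynomials, hence analytic at x = 0.
p(0) = 1,  q(0) = -4.
Indicial equation: r(r-1) + p(0) r + q(0) = 0, i.e. r^2 + (p(0) - 1) r + q(0) = 0, i.e. r^2 - 4 = 0.
Discriminant: (0)^2 - 4(-4) = 16, so r = (0 ± 4)/2.
Solving: r_1 = 2, r_2 = -2.

indicial: r^2 - 4 = 0; roots r_1 = 2, r_2 = -2


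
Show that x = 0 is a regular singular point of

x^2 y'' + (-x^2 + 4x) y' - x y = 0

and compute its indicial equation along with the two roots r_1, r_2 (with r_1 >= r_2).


Divide by x^2 to reach normal form y'' + P_1(x) y' + P_2(x) y = 0 with P_1(x) = -1 + 4/x and P_2(x) = -1/x.
x = 0 is a singular point because the y'-coefficient -1 + 4/x has a pole at x = 0 and the y-coefficient -1/x has a pole at x = 0.
It is a regular singular point because x P_1(x) = p(x) = 4 - x and x^2 P_2(x) = q(x) = -x are polynomials, hence analytic at x = 0.
p(0) = 4,  q(0) = 0.
Indicial equation: r(r-1) + p(0) r + q(0) = 0, i.e. r^2 + (p(0) - 1) r + q(0) = 0, i.e. r^2 + 3 r = 0.
Discriminant: (3)^2 - 4(0) = 9, so r = (-3 ± 3)/2.
Solving: r_1 = 0, r_2 = -3.

indicial: r^2 + 3 r = 0; roots r_1 = 0, r_2 = -3


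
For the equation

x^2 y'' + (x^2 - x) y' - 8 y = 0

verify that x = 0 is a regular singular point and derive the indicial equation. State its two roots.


Divide by x^2 to reach normal form y'' + P_1(x) y' + P_2(x) y = 0 with P_1(x) = 1 - 1/x and P_2(x) = -8/x^2.
x = 0 is a singular point because the y'-coefficient 1 - 1/x has a pole at x = 0 and the y-coefficient -8/x^2 has a pole at x = 0.
It is a regular singular point because x P_1(x) = p(x) = x - 1 and x^2 P_2(x) = q(x) = -8 are polynomials, hence analytic at x = 0.
p(0) = -1,  q(0) = -8.
Indicial equation: r(r-1) + p(0) r + q(0) = 0, i.e. r^2 + (p(0) - 1) r + q(0) = 0, i.e. r^2 - 2 r - 8 = 0.
Discriminant: (-2)^2 - 4(-8) = 36, so r = (2 ± 6)/2.
Solving: r_1 = 4, r_2 = -2.

indicial: r^2 - 2 r - 8 = 0; roots r_1 = 4, r_2 = -2


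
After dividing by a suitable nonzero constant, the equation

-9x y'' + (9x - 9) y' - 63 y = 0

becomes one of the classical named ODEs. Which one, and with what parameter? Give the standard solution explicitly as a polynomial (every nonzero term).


All three coefficients share the factor -9; dividing through by -9 gives  x y'' + (1 - x) y' + 7 y = 0.
This matches the Laguerre equation x y'' + (1 - x) y' + n y = 0 with n = 7; the polynomial solution is L_7(x).
With y = sum_k a_k x^k, matching x^k gives (k+1)k a_{k+1} + (k+1) a_{k+1} - k a_k + n a_k = 0, i.e. (k+1)^2 a_{k+1} = (k - n) a_k = (k - 7) a_k. The right side vanishes at k = 7, so the series terminates at degree 7.
Standard normalization L_n(0) = 1 gives a_0 = 1. Work upward with a_{k+1} = (k - 7) a_k / (k+1)^2:
  a_1 = (0 - 7)(1) / 1^2 = -7/1 = -7
  a_2 = (1 - 7)(-7) / 2^2 = 42/4 = 21/2
  a_3 = (2 - 7)(21/2) / 3^2 = (-105/2)/9 = -35/6
  a_4 = (3 - 7)(-35/6) / 4^2 = (70/3)/16 = 35/24
  a_5 = (4 - 7)(35/24) / 5^2 = (-35/8)/25 = -7/40
  a_6 = (5 - 7)(-7/40) / 6^2 = (7/20)/36 = 7/720
  a_7 = (6 - 7)(7/720) / 7^2 = (-7/720)/49 = -1/5040
Hence L_7(x) = -x^7/5040 + 7 x^6/720 - 7 x^5/40 + 35 x^4/24 - 35 x^3/6 + 21 x^2/2 - 7 x + 1.

L_7(x); series = -x^7/5040 + 7 x^6/720 - 7 x^5/40 + 35 x^4/24 - 35 x^3/6 + 21 x^2/2 - 7 x + 1


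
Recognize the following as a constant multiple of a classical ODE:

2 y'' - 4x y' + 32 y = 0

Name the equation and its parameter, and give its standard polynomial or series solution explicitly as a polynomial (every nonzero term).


All three coefficients share the factor 2; dividing through by 2 gives  y'' - 2x y' + 16 y = 0.
This matches the Hermite equation y'' - 2x y' + 2n y = 0 with 2n = 16, so n = 8; the polynomial solution is H_8(x).
With y = sum_k a_k x^k, matching x^k gives (k+2)(k+1) a_{k+2} = 2(k - n) a_k = 2(k - 8) a_k. The right side vanishes at k = 8, so the series with the parity of 8 terminates at degree 8.
Standard normalization: leading coefficient of H_n is 2^n, so a_8 = 2^8 = 256. Work downward with a_k = (k+1)(k+2) a_{k+2} / (2(k - n)):
  a_6 = (7)(8)(256) / (2(6 - 8)) = 14336/(-4) = -3584
  a_4 = (5)(6)(-3584) / (2(4 - 8)) = -107520/(-8) = 13440
  a_2 = (3)(4)(13440) / (2(2 - 8)) = 161280/(-12) = -13440
  a_0 = (1)(2)(-13440) / (2(0 - 8)) = -26880/(-16) = 1680
Hence H_8(x) = 256 x^8 - 3584 x^6 + 13440 x^4 - 13440 x^2 + 1680.

H_8(x); series = 256 x^8 - 3584 x^6 + 13440 x^4 - 13440 x^2 + 1680


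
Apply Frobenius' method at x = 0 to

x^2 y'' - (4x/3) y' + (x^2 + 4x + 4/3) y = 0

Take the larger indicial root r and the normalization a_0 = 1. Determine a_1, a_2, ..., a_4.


Write in Frobenius form y'' + (p(x)/x) y' + (q(x)/x^2) y = 0:
  p(x) = -4/3,  q(x) = x^2 + 4x + 4/3.
Indicial equation: r(r-1) + (-4/3) r + (4/3) = 0 -> roots r_1 = 4/3, r_2 = 1.
Take r = r_1 = 4/3. Let y(x) = x^r sum_{n>=0} a_n x^n with a_0 = 1.
Substitute y = x^r sum a_n x^n and match x^{r+n}. The recurrence is
  D(n) a_n + 4 a_{n-1} + 1 a_{n-2} = 0,  where D(n) = (r+n)(r+n-1) + (-4/3)(r+n) + (4/3).
  a_n = [-4 a_{n-1} - 1 a_{n-2}] / D(n).
Since the indicial polynomial factors as (r - r_1)(r - r_2), D(n) = (r_1 + n - r_1)(r_1 + n - r_2) = n(n + 1/3).
Evaluating step by step (a_0 = 1):
  n = 1: D(1) = 1(1 + 1/3) = 4/3; numerator = -4(1) = -4; a_1 = (-4)/(4/3) = -3
  n = 2: D(2) = 2(2 + 1/3) = 14/3; numerator = -4(-3) - 1(1) = 11; a_2 = (11)/(14/3) = 33/14
  n = 3: D(3) = 3(3 + 1/3) = 10; numerator = -4(33/14) - 1(-3) = -45/7; a_3 = (-45/7)/(10) = -9/14
  n = 4: D(4) = 4(4 + 1/3) = 52/3; numerator = -4(-9/14) - 1(33/14) = 3/14; a_4 = (3/14)/(52/3) = 9/728

r = 4/3; a_0 = 1; a_1 = -3; a_2 = 33/14; a_3 = -9/14; a_4 = 9/728


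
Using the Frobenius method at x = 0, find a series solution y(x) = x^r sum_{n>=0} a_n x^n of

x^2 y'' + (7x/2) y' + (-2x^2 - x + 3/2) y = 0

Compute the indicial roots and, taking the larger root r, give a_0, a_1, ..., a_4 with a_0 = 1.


Write in Frobenius form y'' + (p(x)/x) y' + (q(x)/x^2) y = 0:
  p(x) = 7/2,  q(x) = -2x^2 - x + 3/2.
Indicial equation: r(r-1) + (7/2) r + (3/2) = 0 -> roots r_1 = -1, r_2 = -3/2.
Take r = r_1 = -1. Let y(x) = x^r sum_{n>=0} a_n x^n with a_0 = 1.
Substitute y = x^r sum a_n x^n and match x^{r+n}. The recurrence is
  D(n) a_n - 1 a_{n-1} - 2 a_{n-2} = 0,  where D(n) = (r+n)(r+n-1) + (7/2)(r+n) + (3/2).
  a_n = [1 a_{n-1} + 2 a_{n-2}] / D(n).
Since the indicial polynomial factors as (r - r_1)(r - r_2), D(n) = (r_1 + n - r_1)(r_1 + n - r_2) = n(n + 1/2).
Evaluating step by step (a_0 = 1):
  n = 1: D(1) = 1(1 + 1/2) = 3/2; numerator = 1(1) = 1; a_1 = (1)/(3/2) = 2/3
  n = 2: D(2) = 2(2 + 1/2) = 5; numerator = 1(2/3) + 2(1) = 8/3; a_2 = (8/3)/(5) = 8/15
  n = 3: D(3) = 3(3 + 1/2) = 21/2; numerator = 1(8/15) + 2(2/3) = 28/15; a_3 = (28/15)/(21/2) = 8/45
  n = 4: D(4) = 4(4 + 1/2) = 18; numerator = 1(8/45) + 2(8/15) = 56/45; a_4 = (56/45)/(18) = 28/405

r = -1; a_0 = 1; a_1 = 2/3; a_2 = 8/15; a_3 = 8/45; a_4 = 28/405


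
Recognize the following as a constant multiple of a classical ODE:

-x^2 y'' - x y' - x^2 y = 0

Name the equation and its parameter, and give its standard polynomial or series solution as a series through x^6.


All three coefficients share the factor -1; dividing through by -1 gives  x^2 y'' + x y' + x^2 y = 0.
This matches the Bessel equation x^2 y'' + x y' + (x^2 - nu^2) y = 0 with nu^2 = 0, so nu = 0; the solution bounded at x = 0 is J_0(x).
Frobenius at x = 0: indicial roots ±nu; for r = nu the recurrence k(k + 2nu) c_k = -c_{k-2} gives the standard series J_nu(x) = sum_{k>=0} (-1)^k / (k! (k+nu)!) (x/2)^(2k+nu). Evaluate the first 4 terms:
  k = 0: (-1)^0 / (0! * 0! * 2^0) x^0 = 1/(1*1*1) x^0 = (1) x^0
  k = 1: (-1)^1 / (1! * 1! * 2^2) x^2 = -1/(1*1*4) x^2 = (-1/4) x^2
  k = 2: (-1)^2 / (2! * 2! * 2^4) x^4 = 1/(2*2*16) x^4 = (1/64) x^4
  k = 3: (-1)^3 / (3! * 3! * 2^6) x^6 = -1/(6*6*64) x^6 = (-1/2304) x^6
Hence J_0(x) = -x^6/2304 + x^4/64 - x^2/4 + 1 + ....

J_0(x); series = -x^6/2304 + x^4/64 - x^2/4 + 1


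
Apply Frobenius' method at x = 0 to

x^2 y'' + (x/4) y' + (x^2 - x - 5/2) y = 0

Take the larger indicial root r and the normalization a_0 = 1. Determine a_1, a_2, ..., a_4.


Write in Frobenius form y'' + (p(x)/x) y' + (q(x)/x^2) y = 0:
  p(x) = 1/4,  q(x) = x^2 - x - 5/2.
Indicial equation: r(r-1) + (1/4) r + (-5/2) = 0 -> roots r_1 = 2, r_2 = -5/4.
Take r = r_1 = 2. Let y(x) = x^r sum_{n>=0} a_n x^n with a_0 = 1.
Substitute y = x^r sum a_n x^n and match x^{r+n}. The recurrence is
  D(n) a_n - 1 a_{n-1} + 1 a_{n-2} = 0,  where D(n) = (r+n)(r+n-1) + (1/4)(r+n) + (-5/2).
  a_n = [1 a_{n-1} - 1 a_{n-2}] / D(n).
Since the indicial polynomial factors as (r - r_1)(r - r_2), D(n) = (r_1 + n - r_1)(r_1 + n - r_2) = n(n + 13/4).
Evaluating step by step (a_0 = 1):
  n = 1: D(1) = 1(1 + 13/4) = 17/4; numerator = 1(1) = 1; a_1 = (1)/(17/4) = 4/17
  n = 2: D(2) = 2(2 + 13/4) = 21/2; numerator = 1(4/17) - 1(1) = -13/17; a_2 = (-13/17)/(21/2) = -26/357
  n = 3: D(3) = 3(3 + 13/4) = 75/4; numerator = 1(-26/357) - 1(4/17) = -110/357; a_3 = (-110/357)/(75/4) = -88/5355
  n = 4: D(4) = 4(4 + 13/4) = 29; numerator = 1(-88/5355) - 1(-26/357) = 302/5355; a_4 = (302/5355)/(29) = 302/155295

r = 2; a_0 = 1; a_1 = 4/17; a_2 = -26/357; a_3 = -88/5355; a_4 = 302/155295


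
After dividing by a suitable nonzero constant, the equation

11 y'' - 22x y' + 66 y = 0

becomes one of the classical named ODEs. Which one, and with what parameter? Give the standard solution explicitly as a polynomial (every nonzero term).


All three coefficients share the factor 11; dividing through by 11 gives  y'' - 2x y' + 6 y = 0.
This matches the Hermite equation y'' - 2x y' + 2n y = 0 with 2n = 6, so n = 3; the polynomial solution is H_3(x).
With y = sum_k a_k x^k, matching x^k gives (k+2)(k+1) a_{k+2} = 2(k - n) a_k = 2(k - 3) a_k. The right side vanishes at k = 3, so the series with the parity of 3 terminates at degree 3.
Standard normalization: leading coefficient of H_n is 2^n, so a_3 = 2^3 = 8. Work downward with a_k = (k+1)(k+2) a_{k+2} / (2(k - n)):
  a_1 = (2)(3)(8) / (2(1 - 3)) = 48/(-4) = -12
Hence H_3(x) = 8 x^3 - 12 x.

H_3(x); series = 8 x^3 - 12 x


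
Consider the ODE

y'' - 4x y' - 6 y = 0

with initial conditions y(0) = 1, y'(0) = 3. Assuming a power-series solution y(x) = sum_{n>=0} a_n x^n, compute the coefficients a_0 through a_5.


Ansatz: y(x) = sum_{n>=0} a_n x^n, so y'(x) = sum_{n>=1} n a_n x^(n-1) and y''(x) = sum_{n>=2} n(n-1) a_n x^(n-2).
Substitute into P(x) y'' + Q(x) y' + R(x) y = 0 with P(x) = 1, Q(x) = -4x, R(x) = -6, and match powers of x.
Initial conditions: a_0 = 1, a_1 = 3.
Setting the coefficient of each power of x to zero and solving order by order (substituting the coefficients already found):
  x^0: 2 a_2 - 6 a_0 = 0  ->  2 a_2 = 6 a_0 = 6  ->  a_2 = 3
  x^1: 6 a_3 - 10 a_1 = 0  ->  6 a_3 = 10 a_1 = 30  ->  a_3 = 5
  x^2: 12 a_4 - 14 a_2 = 0  ->  12 a_4 = 14 a_2 = 42  ->  a_4 = 7/2
  x^3: 20 a_5 - 18 a_3 = 0  ->  20 a_5 = 18 a_3 = 90  ->  a_5 = 9/2
Truncated series: y(x) = 1 + 3 x + 3 x^2 + 5 x^3 + (7/2) x^4 + (9/2) x^5 + O(x^6).

a_0 = 1; a_1 = 3; a_2 = 3; a_3 = 5; a_4 = 7/2; a_5 = 9/2


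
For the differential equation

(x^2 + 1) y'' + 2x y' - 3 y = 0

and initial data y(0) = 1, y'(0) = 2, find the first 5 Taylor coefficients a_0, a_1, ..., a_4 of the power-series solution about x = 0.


Ansatz: y(x) = sum_{n>=0} a_n x^n, so y'(x) = sum_{n>=1} n a_n x^(n-1) and y''(x) = sum_{n>=2} n(n-1) a_n x^(n-2).
Substitute into P(x) y'' + Q(x) y' + R(x) y = 0 with P(x) = x^2 + 1, Q(x) = 2x, R(x) = -3, and match powers of x.
Initial conditions: a_0 = 1, a_1 = 2.
Setting the coefficient of each power of x to zero and solving order by order (substituting the coefficients already found):
  x^0: 2 a_2 - 3 a_0 = 0  ->  2 a_2 = 3 a_0 = 3  ->  a_2 = 3/2
  x^1: 6 a_3 - a_1 = 0  ->  6 a_3 = a_1 = 2  ->  a_3 = 1/3
  x^2: 12 a_4 + 3 a_2 = 0  ->  12 a_4 = -3 a_2 = -9/2  ->  a_4 = -3/8
Truncated series: y(x) = 1 + 2 x + (3/2) x^2 + (1/3) x^3 - (3/8) x^4 + O(x^5).

a_0 = 1; a_1 = 2; a_2 = 3/2; a_3 = 1/3; a_4 = -3/8


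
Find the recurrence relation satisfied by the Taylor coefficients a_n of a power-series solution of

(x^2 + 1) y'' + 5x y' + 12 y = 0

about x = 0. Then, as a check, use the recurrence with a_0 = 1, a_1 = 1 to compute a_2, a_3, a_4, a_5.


Substitute y = sum_n a_n x^n.
(1 + 1 x^2) y'' contributes (n+2)(n+1) a_{n+2} + n(n-1) a_n at x^n.
5 x y'(x) contributes 5 n a_n at x^n.
12 y(x) contributes 12 a_n at x^n.
Matching x^n: (n+2)(n+1) a_{n+2} + (n(n-1) + 5 n + 12) a_n = 0.
Thus a_{n+2} = (-n(n-1) - 5 n - 12) / ((n+1)(n+2)) * a_n.

Check with a_0 = 1, a_1 = 1 (apply the recurrence for n = 0, 1, 2, 3): a_0 = 1, a_1 = 1, a_2 = -6, a_3 = -17/6, a_4 = 12, a_5 = 187/40.

a_(n+2) = (-n(n-1) - 5 n - 12) / ((n+1)(n+2)) * a_n; check: a_0 = 1, a_1 = 1, a_2 = -6, a_3 = -17/6, a_4 = 12, a_5 = 187/40


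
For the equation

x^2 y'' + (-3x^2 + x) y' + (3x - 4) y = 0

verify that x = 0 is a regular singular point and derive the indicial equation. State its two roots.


Divide by x^2 to reach normal form y'' + P_1(x) y' + P_2(x) y = 0 with P_1(x) = -3 + 1/x and P_2(x) = 3/x - 4/x^2.
x = 0 is a singular point because the y'-coefficient -3 + 1/x has a pole at x = 0 and the y-coefficient 3/x - 4/x^2 has a pole at x = 0.
It is a regular singular point because x P_1(x) = p(x) = 1 - 3x and x^2 P_2(x) = q(x) = 3x - 4 are polynomials, hence analytic at x = 0.
p(0) = 1,  q(0) = -4.
Indicial equation: r(r-1) + p(0) r + q(0) = 0, i.e. r^2 + (p(0) - 1) r + q(0) = 0, i.e. r^2 - 4 = 0.
Discriminant: (0)^2 - 4(-4) = 16, so r = (0 ± 4)/2.
Solving: r_1 = 2, r_2 = -2.

indicial: r^2 - 4 = 0; roots r_1 = 2, r_2 = -2


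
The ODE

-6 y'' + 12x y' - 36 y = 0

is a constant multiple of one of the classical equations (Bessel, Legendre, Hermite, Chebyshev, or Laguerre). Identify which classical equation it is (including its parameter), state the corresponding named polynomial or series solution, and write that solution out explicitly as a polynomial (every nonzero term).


All three coefficients share the factor -6; dividing through by -6 gives  y'' - 2x y' + 6 y = 0.
This matches the Hermite equation y'' - 2x y' + 2n y = 0 with 2n = 6, so n = 3; the polynomial solution is H_3(x).
With y = sum_k a_k x^k, matching x^k gives (k+2)(k+1) a_{k+2} = 2(k - n) a_k = 2(k - 3) a_k. The right side vanishes at k = 3, so the series with the parity of 3 terminates at degree 3.
Standard normalization: leading coefficient of H_n is 2^n, so a_3 = 2^3 = 8. Work downward with a_k = (k+1)(k+2) a_{k+2} / (2(k - n)):
  a_1 = (2)(3)(8) / (2(1 - 3)) = 48/(-4) = -12
Hence H_3(x) = 8 x^3 - 12 x.

H_3(x); series = 8 x^3 - 12 x


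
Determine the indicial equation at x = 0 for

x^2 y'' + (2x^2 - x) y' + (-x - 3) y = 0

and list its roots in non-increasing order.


Divide by x^2 to reach normal form y'' + P_1(x) y' + P_2(x) y = 0 with P_1(x) = 2 - 1/x and P_2(x) = -1/x - 3/x^2.
x = 0 is a singular point because the y'-coefficient 2 - 1/x has a pole at x = 0 and the y-coefficient -1/x - 3/x^2 has a pole at x = 0.
It is a regular singular point because x P_1(x) = p(x) = 2x - 1 and x^2 P_2(x) = q(x) = -x - 3 are polynomials, hence analytic at x = 0.
p(0) = -1,  q(0) = -3.
Indicial equation: r(r-1) + p(0) r + q(0) = 0, i.e. r^2 + (p(0) - 1) r + q(0) = 0, i.e. r^2 - 2 r - 3 = 0.
Discriminant: (-2)^2 - 4(-3) = 16, so r = (2 ± 4)/2.
Solving: r_1 = 3, r_2 = -1.

indicial: r^2 - 2 r - 3 = 0; roots r_1 = 3, r_2 = -1


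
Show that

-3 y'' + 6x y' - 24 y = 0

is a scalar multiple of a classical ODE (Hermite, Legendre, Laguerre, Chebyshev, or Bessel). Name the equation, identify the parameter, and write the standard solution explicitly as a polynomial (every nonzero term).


All three coefficients share the factor -3; dividing through by -3 gives  y'' - 2x y' + 8 y = 0.
This matches the Hermite equation y'' - 2x y' + 2n y = 0 with 2n = 8, so n = 4; the polynomial solution is H_4(x).
With y = sum_k a_k x^k, matching x^k gives (k+2)(k+1) a_{k+2} = 2(k - n) a_k = 2(k - 4) a_k. The right side vanishes at k = 4, so the series with the parity of 4 terminates at degree 4.
Standard normalization: leading coefficient of H_n is 2^n, so a_4 = 2^4 = 16. Work downward with a_k = (k+1)(k+2) a_{k+2} / (2(k - n)):
  a_2 = (3)(4)(16) / (2(2 - 4)) = 192/(-4) = -48
  a_0 = (1)(2)(-48) / (2(0 - 4)) = -96/(-8) = 12
Hence H_4(x) = 16 x^4 - 48 x^2 + 12.

H_4(x); series = 16 x^4 - 48 x^2 + 12


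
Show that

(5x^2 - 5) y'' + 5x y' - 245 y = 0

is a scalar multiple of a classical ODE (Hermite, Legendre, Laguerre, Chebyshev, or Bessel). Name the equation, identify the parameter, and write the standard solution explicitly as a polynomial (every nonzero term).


All three coefficients share the factor -5; dividing through by -5 gives  (1 - x^2) y'' - x y' + 49 y = 0.
This matches the Chebyshev equation (1 - x^2) y'' - x y' + n^2 y = 0 (note the -x y' term, not -2x y') with n^2 = 49, so n = 7; the polynomial solution is T_7(x).
With y = sum_k a_k x^k, matching x^k gives (k+2)(k+1) a_{k+2} = (k^2 - n^2) a_k = (k - 7)(k + 7) a_k. The right side vanishes at k = 7, so the series with the parity of 7 terminates at degree 7.
Standard normalization: leading coefficient of T_n is 2^(n-1), so a_7 = 2^6 = 64. Work downward with a_k = (k+1)(k+2) a_{k+2} / ((k - 7)(k + 7)):
  a_5 = (6)(7)(64) / ((5 - 7)(5 + 7)) = 2688/(-24) = -112
  a_3 = (4)(5)(-112) / ((3 - 7)(3 + 7)) = -2240/(-40) = 56
  a_1 = (2)(3)(56) / ((1 - 7)(1 + 7)) = 336/(-48) = -7
Hence T_7(x) = 64 x^7 - 112 x^5 + 56 x^3 - 7 x.

T_7(x); series = 64 x^7 - 112 x^5 + 56 x^3 - 7 x


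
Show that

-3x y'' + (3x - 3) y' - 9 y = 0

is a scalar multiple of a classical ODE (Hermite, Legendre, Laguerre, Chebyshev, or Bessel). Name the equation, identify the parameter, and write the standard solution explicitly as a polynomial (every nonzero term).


All three coefficients share the factor -3; dividing through by -3 gives  x y'' + (1 - x) y' + 3 y = 0.
This matches the Laguerre equation x y'' + (1 - x) y' + n y = 0 with n = 3; the polynomial solution is L_3(x).
With y = sum_k a_k x^k, matching x^k gives (k+1)k a_{k+1} + (k+1) a_{k+1} - k a_k + n a_k = 0, i.e. (k+1)^2 a_{k+1} = (k - n) a_k = (k - 3) a_k. The right side vanishes at k = 3, so the series terminates at degree 3.
Standard normalization L_n(0) = 1 gives a_0 = 1. Work upward with a_{k+1} = (k - 3) a_k / (k+1)^2:
  a_1 = (0 - 3)(1) / 1^2 = -3/1 = -3
  a_2 = (1 - 3)(-3) / 2^2 = 6/4 = 3/2
  a_3 = (2 - 3)(3/2) / 3^2 = (-3/2)/9 = -1/6
Hence L_3(x) = -x^3/6 + 3 x^2/2 - 3 x + 1.

L_3(x); series = -x^3/6 + 3 x^2/2 - 3 x + 1


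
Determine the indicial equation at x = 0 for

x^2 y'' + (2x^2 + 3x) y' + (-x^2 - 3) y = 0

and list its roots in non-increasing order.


Divide by x^2 to reach normal form y'' + P_1(x) y' + P_2(x) y = 0 with P_1(x) = 2 + 3/x and P_2(x) = -1 - 3/x^2.
x = 0 is a singular point because the y'-coefficient 2 + 3/x has a pole at x = 0 and the y-coefficient -1 - 3/x^2 has a pole at x = 0.
It is a regular singular point because x P_1(x) = p(x) = 2x + 3 and x^2 P_2(x) = q(x) = -x^2 - 3 are polynomials, hence analytic at x = 0.
p(0) = 3,  q(0) = -3.
Indicial equation: r(r-1) + p(0) r + q(0) = 0, i.e. r^2 + (p(0) - 1) r + q(0) = 0, i.e. r^2 + 2 r - 3 = 0.
Discriminant: (2)^2 - 4(-3) = 16, so r = (-2 ± 4)/2.
Solving: r_1 = 1, r_2 = -3.

indicial: r^2 + 2 r - 3 = 0; roots r_1 = 1, r_2 = -3
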